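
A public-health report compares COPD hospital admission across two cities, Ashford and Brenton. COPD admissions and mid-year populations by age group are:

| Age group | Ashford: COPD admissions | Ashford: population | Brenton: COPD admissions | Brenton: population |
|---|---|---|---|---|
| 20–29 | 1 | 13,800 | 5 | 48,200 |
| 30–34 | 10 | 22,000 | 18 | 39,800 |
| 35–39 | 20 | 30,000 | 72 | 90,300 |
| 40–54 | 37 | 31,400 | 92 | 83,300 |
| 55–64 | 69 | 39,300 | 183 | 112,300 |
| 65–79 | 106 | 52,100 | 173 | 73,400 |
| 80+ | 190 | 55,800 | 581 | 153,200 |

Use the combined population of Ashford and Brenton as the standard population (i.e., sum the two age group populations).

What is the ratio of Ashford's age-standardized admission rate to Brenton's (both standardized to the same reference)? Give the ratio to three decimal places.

Age-specific rates per 10,000 for Ashford: 0.72, 4.55, 6.67, 11.78, 17.56, 20.35, 34.05.
For Brenton: 1.04, 4.52, 7.97, 11.04, 16.30, 23.57, 37.92.
Combined standard total = 844,900; weights = 0.0734, 0.0731, 0.1424, 0.1358, 0.1794, 0.1485, 0.2474.
Ashford: 0.0734×0.72 + 0.0731×4.55 + 0.1424×6.67 + 0.1358×11.78 + 0.1794×17.56 + 0.1485×20.35 + 0.2474×34.05 = 17.5298 per 10,000.
Brenton: 0.0734×1.04 + 0.0731×4.52 + 0.1424×7.97 + 0.1358×11.04 + 0.1794×16.30 + 0.1485×23.57 + 0.2474×37.92 = 18.8476 per 10,000.
Ratio = 17.5298 ÷ 18.8476 = 0.93008.

0.930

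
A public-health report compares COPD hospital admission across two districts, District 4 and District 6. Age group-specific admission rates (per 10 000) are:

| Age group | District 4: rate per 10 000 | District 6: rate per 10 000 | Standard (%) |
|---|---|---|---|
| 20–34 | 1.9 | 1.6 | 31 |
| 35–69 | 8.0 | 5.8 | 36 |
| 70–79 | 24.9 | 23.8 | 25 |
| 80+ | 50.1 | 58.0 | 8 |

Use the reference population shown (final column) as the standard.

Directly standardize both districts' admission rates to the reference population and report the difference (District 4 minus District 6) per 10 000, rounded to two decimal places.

0.53

Standard weights: 0.31, 0.36, 0.25, 0.08.
District 4: 0.3100×1.9 + 0.3600×8.0 + 0.2500×24.9 + 0.0800×50.1 = 13.7020 per 10 000.
District 6: 0.3100×1.6 + 0.3600×5.8 + 0.2500×23.8 + 0.0800×58.0 = 13.1740 per 10 000.
Difference = 13.7020 − 13.1740 = 0.5280.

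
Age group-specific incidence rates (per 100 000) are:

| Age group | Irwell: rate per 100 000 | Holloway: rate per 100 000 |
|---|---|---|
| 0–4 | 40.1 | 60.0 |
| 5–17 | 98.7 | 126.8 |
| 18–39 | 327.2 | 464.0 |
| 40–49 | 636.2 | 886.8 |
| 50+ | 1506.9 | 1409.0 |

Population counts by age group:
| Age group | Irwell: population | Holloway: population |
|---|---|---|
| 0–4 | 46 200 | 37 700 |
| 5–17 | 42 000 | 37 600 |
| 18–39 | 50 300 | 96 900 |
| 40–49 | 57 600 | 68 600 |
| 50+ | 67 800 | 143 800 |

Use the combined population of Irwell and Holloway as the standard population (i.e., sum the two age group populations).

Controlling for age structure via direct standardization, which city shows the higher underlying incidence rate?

Holloway

Combined standard total = 648 500; weights = 0.1294, 0.1227, 0.2270, 0.1946, 0.3263.
Irwell: 0.1294×40.1 + 0.1227×98.7 + 0.2270×327.2 + 0.1946×636.2 + 0.3263×1506.9 = 707.0674 per 100 000.
Holloway: 0.1294×60.0 + 0.1227×126.8 + 0.2270×464.0 + 0.1946×886.8 + 0.3263×1409.0 = 760.9663 per 100 000.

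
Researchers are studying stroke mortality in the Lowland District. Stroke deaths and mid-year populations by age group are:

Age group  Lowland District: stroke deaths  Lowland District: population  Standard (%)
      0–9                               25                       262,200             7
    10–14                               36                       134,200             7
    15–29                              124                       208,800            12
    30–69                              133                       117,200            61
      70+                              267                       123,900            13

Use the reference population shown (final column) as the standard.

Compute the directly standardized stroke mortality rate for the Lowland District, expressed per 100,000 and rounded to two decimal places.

106.91

Age-specific rates per 100,000 for the Lowland District: 9.53, 26.83, 59.39, 113.48, 215.50.
Standard weights: 0.07, 0.07, 0.12, 0.61, 0.13.
Standardized rate: 0.0700×9.53 + 0.0700×26.83 + 0.1200×59.39 + 0.6100×113.48 + 0.1300×215.50 = 106.9097 per 100,000.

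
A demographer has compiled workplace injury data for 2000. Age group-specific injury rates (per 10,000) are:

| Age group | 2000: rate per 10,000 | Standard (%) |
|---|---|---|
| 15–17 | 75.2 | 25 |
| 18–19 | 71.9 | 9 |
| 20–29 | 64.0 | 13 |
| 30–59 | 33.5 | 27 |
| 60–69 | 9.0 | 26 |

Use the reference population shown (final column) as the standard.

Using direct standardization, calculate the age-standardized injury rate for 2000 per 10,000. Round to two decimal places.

Standard weights: 0.25, 0.09, 0.13, 0.27, 0.26.
Standardized rate: 0.2500×75.2 + 0.0900×71.9 + 0.1300×64.0 + 0.2700×33.5 + 0.2600×9.0 = 44.9760 per 10,000.

44.98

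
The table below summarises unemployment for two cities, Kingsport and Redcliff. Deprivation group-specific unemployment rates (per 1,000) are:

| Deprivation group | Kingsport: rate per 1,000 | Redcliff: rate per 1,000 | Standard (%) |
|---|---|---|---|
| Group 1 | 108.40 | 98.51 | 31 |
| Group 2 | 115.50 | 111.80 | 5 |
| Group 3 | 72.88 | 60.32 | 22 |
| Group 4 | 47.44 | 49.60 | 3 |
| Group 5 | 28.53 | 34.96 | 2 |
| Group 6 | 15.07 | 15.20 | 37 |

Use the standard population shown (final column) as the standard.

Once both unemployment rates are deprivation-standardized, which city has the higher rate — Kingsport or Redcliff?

Kingsport

Standard weights: 0.31, 0.05, 0.22, 0.03, 0.02, 0.37.
Kingsport: 0.3100×108.40 + 0.0500×115.50 + 0.2200×72.88 + 0.0300×47.44 + 0.0200×28.53 + 0.3700×15.07 = 62.9823 per 1,000.
Redcliff: 0.3100×98.51 + 0.0500×111.80 + 0.2200×60.32 + 0.0300×49.60 + 0.0200×34.96 + 0.3700×15.20 = 57.2097 per 1,000.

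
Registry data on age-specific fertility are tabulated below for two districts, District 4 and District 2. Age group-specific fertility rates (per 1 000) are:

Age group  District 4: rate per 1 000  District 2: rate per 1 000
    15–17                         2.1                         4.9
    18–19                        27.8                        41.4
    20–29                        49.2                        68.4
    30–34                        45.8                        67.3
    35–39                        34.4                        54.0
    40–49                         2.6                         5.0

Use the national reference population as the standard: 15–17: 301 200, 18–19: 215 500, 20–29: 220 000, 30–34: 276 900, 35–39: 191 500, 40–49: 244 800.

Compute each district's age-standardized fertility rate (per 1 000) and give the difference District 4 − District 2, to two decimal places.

-12.62

Standard total = 1 449 900; weights = 0.2077, 0.1486, 0.1517, 0.1910, 0.1321, 0.1688.
District 4: 0.2077×2.1 + 0.1486×27.8 + 0.1517×49.2 + 0.1910×45.8 + 0.1321×34.4 + 0.1688×2.6 = 25.7628 per 1 000.
District 2: 0.2077×4.9 + 0.1486×41.4 + 0.1517×68.4 + 0.1910×67.3 + 0.1321×54.0 + 0.1688×5.0 = 38.3792 per 1 000.
Difference = 25.7628 − 38.3792 = -12.6163.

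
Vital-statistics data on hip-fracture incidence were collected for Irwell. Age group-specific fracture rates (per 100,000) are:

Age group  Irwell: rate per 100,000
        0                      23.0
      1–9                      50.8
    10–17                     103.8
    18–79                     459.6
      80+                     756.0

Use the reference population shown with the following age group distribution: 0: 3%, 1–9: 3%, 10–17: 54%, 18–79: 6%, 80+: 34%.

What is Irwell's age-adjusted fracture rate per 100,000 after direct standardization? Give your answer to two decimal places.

Standard weights: 0.03, 0.03, 0.54, 0.06, 0.34.
Standardized rate: 0.0300×23.0 + 0.0300×50.8 + 0.5400×103.8 + 0.0600×459.6 + 0.3400×756.0 = 342.8820 per 100,000.

342.88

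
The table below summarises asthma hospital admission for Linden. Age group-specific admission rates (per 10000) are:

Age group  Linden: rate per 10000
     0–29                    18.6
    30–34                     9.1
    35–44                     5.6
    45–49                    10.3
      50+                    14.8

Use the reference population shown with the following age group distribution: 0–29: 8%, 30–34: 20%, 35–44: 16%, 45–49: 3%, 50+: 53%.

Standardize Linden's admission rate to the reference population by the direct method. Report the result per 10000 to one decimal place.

Standard weights: 0.08, 0.20, 0.16, 0.03, 0.53.
Standardized rate: 0.0800×18.6 + 0.2000×9.1 + 0.1600×5.6 + 0.0300×10.3 + 0.5300×14.8 = 12.3570 per 10000.

12.4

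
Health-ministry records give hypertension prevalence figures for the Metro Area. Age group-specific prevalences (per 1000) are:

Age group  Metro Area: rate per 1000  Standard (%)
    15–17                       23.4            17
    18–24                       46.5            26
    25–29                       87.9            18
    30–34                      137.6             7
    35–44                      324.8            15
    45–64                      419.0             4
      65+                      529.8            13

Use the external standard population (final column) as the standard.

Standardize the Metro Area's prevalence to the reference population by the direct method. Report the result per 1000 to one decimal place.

Standard weights: 0.17, 0.26, 0.18, 0.07, 0.15, 0.04, 0.13.
Standardized rate: 0.1700×23.4 + 0.2600×46.5 + 0.1800×87.9 + 0.0700×137.6 + 0.1500×324.8 + 0.0400×419.0 + 0.1300×529.8 = 175.8760 per 1000.

175.9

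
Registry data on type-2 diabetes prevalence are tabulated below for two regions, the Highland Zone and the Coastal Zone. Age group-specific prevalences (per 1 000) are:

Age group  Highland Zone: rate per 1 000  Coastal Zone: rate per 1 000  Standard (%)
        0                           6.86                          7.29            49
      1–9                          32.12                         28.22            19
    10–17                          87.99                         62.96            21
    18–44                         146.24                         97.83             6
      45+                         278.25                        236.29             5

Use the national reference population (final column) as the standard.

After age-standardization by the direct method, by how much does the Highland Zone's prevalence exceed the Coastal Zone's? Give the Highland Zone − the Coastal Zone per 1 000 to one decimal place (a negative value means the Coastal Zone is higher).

Standard weights: 0.49, 0.19, 0.21, 0.06, 0.05.
The Highland Zone: 0.4900×6.86 + 0.1900×32.12 + 0.2100×87.99 + 0.0600×146.24 + 0.0500×278.25 = 50.6290 per 1 000.
The Coastal Zone: 0.4900×7.29 + 0.1900×28.22 + 0.2100×62.96 + 0.0600×97.83 + 0.0500×236.29 = 39.8398 per 1 000.
Difference = 50.6290 − 39.8398 = 10.7892.

10.8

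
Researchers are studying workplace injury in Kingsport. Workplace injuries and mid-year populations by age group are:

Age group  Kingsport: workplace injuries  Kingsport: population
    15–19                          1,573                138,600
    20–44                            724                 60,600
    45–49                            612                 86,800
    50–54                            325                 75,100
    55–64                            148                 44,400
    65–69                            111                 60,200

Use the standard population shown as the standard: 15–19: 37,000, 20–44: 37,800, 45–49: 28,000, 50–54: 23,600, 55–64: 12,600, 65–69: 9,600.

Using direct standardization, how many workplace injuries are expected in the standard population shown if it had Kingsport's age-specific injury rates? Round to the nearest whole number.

Age-specific rates per 10,000 for Kingsport: 113.49, 119.47, 70.51, 43.28, 33.33, 18.44.
Expected workplace injuries = Σ (standard pop × age-specific rate ÷ 10,000)
= 37,000×113.49/10,000 + 37,800×119.47/10,000 + 28,000×70.51/10,000 + 23,600×43.28/10,000 + 12,600×33.33/10,000 + 9,600×18.44/10,000
= 419.92 + 451.60 + 197.42 + 102.13 + 42.00 + 17.70 = 1230.78.

1231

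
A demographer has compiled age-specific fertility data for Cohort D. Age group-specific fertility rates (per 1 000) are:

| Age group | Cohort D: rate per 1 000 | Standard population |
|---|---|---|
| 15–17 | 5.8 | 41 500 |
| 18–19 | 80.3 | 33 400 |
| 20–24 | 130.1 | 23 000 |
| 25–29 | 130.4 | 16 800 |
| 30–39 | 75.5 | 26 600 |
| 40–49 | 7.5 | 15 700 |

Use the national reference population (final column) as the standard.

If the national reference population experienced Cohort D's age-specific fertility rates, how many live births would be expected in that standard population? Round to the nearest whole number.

10232

Expected live births = Σ (standard pop × age-specific rate ÷ 1 000)
= 41 500×5.8/1 000 + 33 400×80.3/1 000 + 23 000×130.1/1 000 + 16 800×130.4/1 000 + 26 600×75.5/1 000 + 15 700×7.5/1 000
= 240.70 + 2682.02 + 2992.30 + 2190.72 + 2008.30 + 117.75 = 10231.79.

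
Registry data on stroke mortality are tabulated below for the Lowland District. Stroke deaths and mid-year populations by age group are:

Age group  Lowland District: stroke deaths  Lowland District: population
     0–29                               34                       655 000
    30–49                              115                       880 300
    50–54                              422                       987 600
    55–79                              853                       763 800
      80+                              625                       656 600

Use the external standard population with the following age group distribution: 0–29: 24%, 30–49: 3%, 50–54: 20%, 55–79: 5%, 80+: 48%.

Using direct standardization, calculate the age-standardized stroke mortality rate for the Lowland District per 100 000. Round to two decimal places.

61.46

Age-specific rates per 100 000 for the Lowland District: 5.19, 13.06, 42.73, 111.68, 95.19.
Standard weights: 0.24, 0.03, 0.20, 0.05, 0.48.
Standardized rate: 0.2400×5.19 + 0.0300×13.06 + 0.2000×42.73 + 0.0500×111.68 + 0.4800×95.19 = 61.4575 per 100 000.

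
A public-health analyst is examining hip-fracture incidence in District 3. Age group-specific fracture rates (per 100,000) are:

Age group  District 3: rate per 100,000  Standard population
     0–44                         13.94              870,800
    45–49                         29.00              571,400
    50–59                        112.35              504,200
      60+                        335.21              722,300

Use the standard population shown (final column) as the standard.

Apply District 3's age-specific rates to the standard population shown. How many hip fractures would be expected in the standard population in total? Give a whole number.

Expected hip fractures = Σ (standard pop × age-specific rate ÷ 100,000)
= 870,800×13.94/100,000 + 571,400×29.00/100,000 + 504,200×112.35/100,000 + 722,300×335.21/100,000
= 121.39 + 165.71 + 566.47 + 2421.22 = 3274.79.

3275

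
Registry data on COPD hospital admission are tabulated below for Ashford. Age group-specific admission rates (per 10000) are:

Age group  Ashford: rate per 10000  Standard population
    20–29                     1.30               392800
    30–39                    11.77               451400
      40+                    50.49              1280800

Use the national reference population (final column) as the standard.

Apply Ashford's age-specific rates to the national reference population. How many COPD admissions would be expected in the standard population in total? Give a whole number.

7049

Expected COPD admissions = Σ (standard pop × age-specific rate ÷ 10000)
= 392800×1.30/10000 + 451400×11.77/10000 + 1280800×50.49/10000
= 51.06 + 531.30 + 6466.76 = 7049.12.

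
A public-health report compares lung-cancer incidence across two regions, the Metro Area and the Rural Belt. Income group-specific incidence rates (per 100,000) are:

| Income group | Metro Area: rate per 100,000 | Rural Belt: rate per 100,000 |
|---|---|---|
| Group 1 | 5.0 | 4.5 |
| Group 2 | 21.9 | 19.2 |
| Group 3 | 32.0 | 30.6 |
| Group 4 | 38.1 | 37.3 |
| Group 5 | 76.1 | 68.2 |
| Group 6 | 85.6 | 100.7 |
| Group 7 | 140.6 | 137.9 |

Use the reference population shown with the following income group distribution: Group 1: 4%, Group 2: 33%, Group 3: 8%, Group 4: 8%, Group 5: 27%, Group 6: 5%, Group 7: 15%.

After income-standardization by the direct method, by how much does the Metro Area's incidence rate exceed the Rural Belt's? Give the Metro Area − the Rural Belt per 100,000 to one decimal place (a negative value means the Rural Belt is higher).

2.9

Standard weights: 0.04, 0.33, 0.08, 0.08, 0.27, 0.05, 0.15.
The Metro Area: 0.0400×5.0 + 0.3300×21.9 + 0.0800×32.0 + 0.0800×38.1 + 0.2700×76.1 + 0.0500×85.6 + 0.1500×140.6 = 58.9520 per 100,000.
The Rural Belt: 0.0400×4.5 + 0.3300×19.2 + 0.0800×30.6 + 0.0800×37.3 + 0.2700×68.2 + 0.0500×100.7 + 0.1500×137.9 = 56.0820 per 100,000.
Difference = 58.9520 − 56.0820 = 2.8700.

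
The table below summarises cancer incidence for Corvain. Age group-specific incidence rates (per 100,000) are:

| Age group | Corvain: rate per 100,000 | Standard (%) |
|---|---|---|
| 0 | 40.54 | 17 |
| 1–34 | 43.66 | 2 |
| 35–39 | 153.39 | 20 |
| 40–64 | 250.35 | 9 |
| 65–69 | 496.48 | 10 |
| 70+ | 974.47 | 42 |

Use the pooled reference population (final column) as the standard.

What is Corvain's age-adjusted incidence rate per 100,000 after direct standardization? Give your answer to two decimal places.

Standard weights: 0.17, 0.02, 0.20, 0.09, 0.10, 0.42.
Standardized rate: 0.1700×40.54 + 0.0200×43.66 + 0.2000×153.39 + 0.0900×250.35 + 0.1000×496.48 + 0.4200×974.47 = 519.8999 per 100,000.

519.90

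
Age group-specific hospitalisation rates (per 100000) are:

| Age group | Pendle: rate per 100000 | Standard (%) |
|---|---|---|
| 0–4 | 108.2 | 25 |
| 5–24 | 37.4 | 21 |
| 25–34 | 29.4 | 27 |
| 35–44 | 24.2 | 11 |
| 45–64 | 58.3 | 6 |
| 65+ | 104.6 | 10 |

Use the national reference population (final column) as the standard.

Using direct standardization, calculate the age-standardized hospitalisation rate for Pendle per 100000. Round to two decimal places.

Standard weights: 0.25, 0.21, 0.27, 0.11, 0.06, 0.10.
Standardized rate: 0.2500×108.2 + 0.2100×37.4 + 0.2700×29.4 + 0.1100×24.2 + 0.0600×58.3 + 0.1000×104.6 = 59.4620 per 100000.

59.46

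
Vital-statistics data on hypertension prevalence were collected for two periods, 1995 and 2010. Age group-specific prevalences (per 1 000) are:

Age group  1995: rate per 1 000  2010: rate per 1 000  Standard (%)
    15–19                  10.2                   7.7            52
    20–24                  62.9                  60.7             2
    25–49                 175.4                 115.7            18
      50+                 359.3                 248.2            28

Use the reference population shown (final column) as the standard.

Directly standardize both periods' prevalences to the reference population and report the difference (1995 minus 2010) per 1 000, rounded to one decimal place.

Standard weights: 0.52, 0.02, 0.18, 0.28.
1995: 0.5200×10.2 + 0.0200×62.9 + 0.1800×175.4 + 0.2800×359.3 = 138.7380 per 1 000.
2010: 0.5200×7.7 + 0.0200×60.7 + 0.1800×115.7 + 0.2800×248.2 = 95.5400 per 1 000.
Difference = 138.7380 − 95.5400 = 43.1980.

43.2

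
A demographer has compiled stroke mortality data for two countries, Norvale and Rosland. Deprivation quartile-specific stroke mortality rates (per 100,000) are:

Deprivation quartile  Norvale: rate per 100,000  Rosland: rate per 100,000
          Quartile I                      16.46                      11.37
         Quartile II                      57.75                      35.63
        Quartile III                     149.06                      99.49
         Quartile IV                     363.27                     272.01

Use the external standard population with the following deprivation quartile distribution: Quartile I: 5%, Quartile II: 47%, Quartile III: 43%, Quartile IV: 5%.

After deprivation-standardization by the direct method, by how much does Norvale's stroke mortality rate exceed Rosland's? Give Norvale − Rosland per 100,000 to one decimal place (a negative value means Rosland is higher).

Standard weights: 0.05, 0.47, 0.43, 0.05.
Norvale: 0.0500×16.46 + 0.4700×57.75 + 0.4300×149.06 + 0.0500×363.27 = 110.2248 per 100,000.
Rosland: 0.0500×11.37 + 0.4700×35.63 + 0.4300×99.49 + 0.0500×272.01 = 73.6958 per 100,000.
Difference = 110.2248 − 73.6958 = 36.5290.

36.5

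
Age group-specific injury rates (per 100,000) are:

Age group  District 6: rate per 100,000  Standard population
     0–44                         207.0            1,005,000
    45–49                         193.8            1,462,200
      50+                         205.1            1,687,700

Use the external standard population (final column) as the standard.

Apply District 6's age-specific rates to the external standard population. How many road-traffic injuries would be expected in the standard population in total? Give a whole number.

8376

Expected road-traffic injuries = Σ (standard pop × age-specific rate ÷ 100,000)
= 1,005,000×207.0/100,000 + 1,462,200×193.8/100,000 + 1,687,700×205.1/100,000
= 2080.35 + 2833.74 + 3461.47 = 8375.57.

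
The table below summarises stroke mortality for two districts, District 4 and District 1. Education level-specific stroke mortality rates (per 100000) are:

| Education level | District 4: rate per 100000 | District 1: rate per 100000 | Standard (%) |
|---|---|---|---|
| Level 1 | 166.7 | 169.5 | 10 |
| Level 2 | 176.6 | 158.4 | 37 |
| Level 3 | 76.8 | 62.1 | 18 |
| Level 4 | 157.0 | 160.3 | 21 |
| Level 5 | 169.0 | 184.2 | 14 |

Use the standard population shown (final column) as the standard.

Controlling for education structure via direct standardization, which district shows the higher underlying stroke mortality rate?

District 4

Standard weights: 0.10, 0.37, 0.18, 0.21, 0.14.
District 4: 0.1000×166.7 + 0.3700×176.6 + 0.1800×76.8 + 0.2100×157.0 + 0.1400×169.0 = 152.4660 per 100000.
District 1: 0.1000×169.5 + 0.3700×158.4 + 0.1800×62.1 + 0.2100×160.3 + 0.1400×184.2 = 146.1870 per 100000.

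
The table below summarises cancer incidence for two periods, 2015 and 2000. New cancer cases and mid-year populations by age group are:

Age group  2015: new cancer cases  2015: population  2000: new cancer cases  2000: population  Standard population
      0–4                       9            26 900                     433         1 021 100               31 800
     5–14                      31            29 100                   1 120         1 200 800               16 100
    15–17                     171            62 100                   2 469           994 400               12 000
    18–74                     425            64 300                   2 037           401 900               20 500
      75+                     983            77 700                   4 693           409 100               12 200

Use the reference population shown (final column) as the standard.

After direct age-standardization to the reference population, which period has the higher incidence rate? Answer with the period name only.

2015

Age-specific rates per 100 000 for 2015: 33.46, 106.53, 275.36, 660.96, 1265.12.
For 2000: 42.41, 93.27, 248.29, 506.84, 1147.15.
Standard total = 92 600; weights = 0.3434, 0.1739, 0.1296, 0.2214, 0.1317.
2015: 0.3434×33.46 + 0.1739×106.53 + 0.1296×275.36 + 0.2214×660.96 + 0.1317×1265.12 = 378.7005 per 100 000.
2000: 0.3434×42.41 + 0.1739×93.27 + 0.1296×248.29 + 0.2214×506.84 + 0.1317×1147.15 = 326.2977 per 100 000.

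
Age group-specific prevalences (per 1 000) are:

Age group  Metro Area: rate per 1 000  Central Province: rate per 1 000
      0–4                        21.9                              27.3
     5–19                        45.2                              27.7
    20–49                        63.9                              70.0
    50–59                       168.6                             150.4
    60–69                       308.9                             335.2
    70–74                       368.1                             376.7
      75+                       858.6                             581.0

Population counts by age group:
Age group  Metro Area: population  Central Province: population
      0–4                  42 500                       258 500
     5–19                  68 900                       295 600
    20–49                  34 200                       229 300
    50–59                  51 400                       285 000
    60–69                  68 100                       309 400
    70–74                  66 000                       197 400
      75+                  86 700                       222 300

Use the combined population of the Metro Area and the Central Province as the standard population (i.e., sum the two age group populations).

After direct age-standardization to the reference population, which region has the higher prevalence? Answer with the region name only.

Combined standard total = 2 215 300; weights = 0.1359, 0.1645, 0.1189, 0.1519, 0.1704, 0.1189, 0.1395.
The Metro Area: 0.1359×21.9 + 0.1645×45.2 + 0.1189×63.9 + 0.1519×168.6 + 0.1704×308.9 + 0.1189×368.1 + 0.1395×858.6 = 259.7827 per 1 000.
The Central Province: 0.1359×27.3 + 0.1645×27.7 + 0.1189×70.0 + 0.1519×150.4 + 0.1704×335.2 + 0.1189×376.7 + 0.1395×581.0 = 222.3822 per 1 000.

Metro Area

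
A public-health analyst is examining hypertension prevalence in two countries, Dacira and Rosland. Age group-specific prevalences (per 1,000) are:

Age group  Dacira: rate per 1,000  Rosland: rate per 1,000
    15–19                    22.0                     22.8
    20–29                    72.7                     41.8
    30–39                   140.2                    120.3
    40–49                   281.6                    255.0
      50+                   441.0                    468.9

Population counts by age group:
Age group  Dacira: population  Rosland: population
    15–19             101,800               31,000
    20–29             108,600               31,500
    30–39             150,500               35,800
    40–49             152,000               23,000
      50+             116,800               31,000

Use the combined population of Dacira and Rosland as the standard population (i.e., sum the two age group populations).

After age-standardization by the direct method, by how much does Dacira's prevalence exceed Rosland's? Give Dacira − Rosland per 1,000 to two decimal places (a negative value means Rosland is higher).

10.82

Combined standard total = 782,000; weights = 0.1698, 0.1792, 0.2382, 0.2238, 0.1890.
Dacira: 0.1698×22.0 + 0.1792×72.7 + 0.2382×140.2 + 0.2238×281.6 + 0.1890×441.0 = 196.5293 per 1,000.
Rosland: 0.1698×22.8 + 0.1792×41.8 + 0.2382×120.3 + 0.2238×255.0 + 0.1890×468.9 = 185.7089 per 1,000.
Difference = 196.5293 − 185.7089 = 10.8205.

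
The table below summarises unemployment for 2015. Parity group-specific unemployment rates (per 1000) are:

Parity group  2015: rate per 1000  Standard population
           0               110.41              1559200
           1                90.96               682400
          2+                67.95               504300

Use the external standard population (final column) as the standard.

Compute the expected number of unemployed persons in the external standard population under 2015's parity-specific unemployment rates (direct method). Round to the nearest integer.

Expected unemployed persons = Σ (standard pop × parity-specific rate ÷ 1000)
= 1559200×110.41/1000 + 682400×90.96/1000 + 504300×67.95/1000
= 172151.27 + 62071.10 + 34267.18 = 268489.56.

268490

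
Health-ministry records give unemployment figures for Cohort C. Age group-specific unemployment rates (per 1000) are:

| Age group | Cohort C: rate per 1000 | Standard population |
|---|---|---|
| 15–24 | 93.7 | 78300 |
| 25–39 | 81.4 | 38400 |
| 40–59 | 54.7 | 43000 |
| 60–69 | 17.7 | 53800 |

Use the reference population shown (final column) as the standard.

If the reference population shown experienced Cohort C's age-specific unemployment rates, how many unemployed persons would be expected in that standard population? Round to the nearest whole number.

Expected unemployed persons = Σ (standard pop × age-specific rate ÷ 1000)
= 78300×93.7/1000 + 38400×81.4/1000 + 43000×54.7/1000 + 53800×17.7/1000
= 7336.71 + 3125.76 + 2352.10 + 952.26 = 13766.83.

13767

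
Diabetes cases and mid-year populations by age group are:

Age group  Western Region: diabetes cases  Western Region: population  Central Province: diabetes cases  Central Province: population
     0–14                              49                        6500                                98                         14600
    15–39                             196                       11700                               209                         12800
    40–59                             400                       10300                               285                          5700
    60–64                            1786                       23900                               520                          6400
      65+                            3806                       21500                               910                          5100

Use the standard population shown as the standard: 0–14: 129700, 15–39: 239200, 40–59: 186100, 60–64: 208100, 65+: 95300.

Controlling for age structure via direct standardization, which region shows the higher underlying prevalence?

Age-specific rates per 1000 for the Western Region: 7.538, 16.752, 38.835, 74.728, 177.023.
For the Central Province: 6.712, 16.328, 50.000, 81.250, 178.431.
Standard total = 858400; weights = 0.1511, 0.2787, 0.2168, 0.2424, 0.1110.
The Western Region: 0.1511×7.538 + 0.2787×16.752 + 0.2168×38.835 + 0.2424×74.728 + 0.1110×177.023 = 51.9959 per 1000.
The Central Province: 0.1511×6.712 + 0.2787×16.328 + 0.2168×50.000 + 0.2424×81.250 + 0.1110×178.431 = 55.9109 per 1000.
The crude rates (84.40 vs 45.34) would put the Western Region higher, but that reflects its age composition; once standardized to a common age structure, the Central Province has the higher underlying rate.

Central Province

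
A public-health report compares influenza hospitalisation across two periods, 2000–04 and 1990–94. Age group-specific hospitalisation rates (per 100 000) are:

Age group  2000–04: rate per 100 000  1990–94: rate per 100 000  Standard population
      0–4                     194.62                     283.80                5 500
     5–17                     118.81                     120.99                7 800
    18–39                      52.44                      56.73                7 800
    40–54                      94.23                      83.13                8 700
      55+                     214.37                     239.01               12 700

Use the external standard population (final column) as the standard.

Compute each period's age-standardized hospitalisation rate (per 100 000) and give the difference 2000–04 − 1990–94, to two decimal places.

Standard total = 42 500; weights = 0.1294, 0.1835, 0.1835, 0.2047, 0.2988.
2000–04: 0.1294×194.62 + 0.1835×118.81 + 0.1835×52.44 + 0.2047×94.23 + 0.2988×214.37 = 139.9638 per 100 000.
1990–94: 0.1294×283.80 + 0.1835×120.99 + 0.1835×56.73 + 0.2047×83.13 + 0.2988×239.01 = 157.7829 per 100 000.
Difference = 139.9638 − 157.7829 = -17.8192.

-17.82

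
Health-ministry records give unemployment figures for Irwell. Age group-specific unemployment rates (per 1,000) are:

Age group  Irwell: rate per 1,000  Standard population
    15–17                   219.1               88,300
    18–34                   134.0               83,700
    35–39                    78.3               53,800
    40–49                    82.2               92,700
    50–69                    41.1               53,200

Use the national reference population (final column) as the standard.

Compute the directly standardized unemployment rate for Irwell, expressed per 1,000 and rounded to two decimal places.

119.94

Standard total = 371,700; weights = 0.2376, 0.2252, 0.1447, 0.2494, 0.1431.
Standardized rate: 0.2376×219.1 + 0.2252×134.0 + 0.1447×78.3 + 0.2494×82.2 + 0.1431×41.1 = 119.9390 per 1,000.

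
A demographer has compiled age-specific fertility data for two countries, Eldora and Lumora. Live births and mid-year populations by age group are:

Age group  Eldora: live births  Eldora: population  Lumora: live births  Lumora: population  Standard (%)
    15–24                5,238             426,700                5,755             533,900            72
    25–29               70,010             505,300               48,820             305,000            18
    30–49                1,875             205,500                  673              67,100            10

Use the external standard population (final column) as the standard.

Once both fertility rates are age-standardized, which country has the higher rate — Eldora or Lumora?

Age-specific rates per 1,000 for Eldora: 12.276, 138.551, 9.124.
For Lumora: 10.779, 160.066, 10.030.
Standard weights: 0.72, 0.18, 0.10.
Eldora: 0.7200×12.276 + 0.1800×138.551 + 0.1000×9.124 = 34.6901 per 1,000.
Lumora: 0.7200×10.779 + 0.1800×160.066 + 0.1000×10.030 = 37.5758 per 1,000.
The crude rates (67.80 vs 60.98) would put Eldora higher, but that reflects its age composition; once standardized to a common age structure, Lumora has the higher underlying rate.

Lumora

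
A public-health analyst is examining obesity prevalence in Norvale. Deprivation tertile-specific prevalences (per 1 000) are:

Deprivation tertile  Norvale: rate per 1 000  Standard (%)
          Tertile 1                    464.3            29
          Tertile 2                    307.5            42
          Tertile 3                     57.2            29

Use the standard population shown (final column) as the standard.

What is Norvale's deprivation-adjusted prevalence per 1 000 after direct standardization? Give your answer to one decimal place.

Standard weights: 0.29, 0.42, 0.29.
Standardized rate: 0.2900×464.3 + 0.4200×307.5 + 0.2900×57.2 = 280.3850 per 1 000.

280.4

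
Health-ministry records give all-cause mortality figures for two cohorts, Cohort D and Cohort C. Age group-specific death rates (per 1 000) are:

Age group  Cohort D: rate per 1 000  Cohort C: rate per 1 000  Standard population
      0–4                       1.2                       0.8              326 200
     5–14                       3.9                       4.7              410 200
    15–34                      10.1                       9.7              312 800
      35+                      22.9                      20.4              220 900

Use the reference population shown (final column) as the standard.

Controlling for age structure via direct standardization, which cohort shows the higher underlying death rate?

Standard total = 1 270 100; weights = 0.2568, 0.3230, 0.2463, 0.1739.
Cohort D: 0.2568×1.2 + 0.3230×3.9 + 0.2463×10.1 + 0.1739×22.9 = 8.0380 per 1 000.
Cohort C: 0.2568×0.8 + 0.3230×4.7 + 0.2463×9.7 + 0.1739×20.4 = 7.6604 per 1 000.

Cohort D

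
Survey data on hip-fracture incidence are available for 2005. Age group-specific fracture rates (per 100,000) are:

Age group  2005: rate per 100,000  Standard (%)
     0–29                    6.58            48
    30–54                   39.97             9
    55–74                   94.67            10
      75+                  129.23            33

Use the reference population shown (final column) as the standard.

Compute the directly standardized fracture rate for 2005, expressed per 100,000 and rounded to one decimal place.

Standard weights: 0.48, 0.09, 0.10, 0.33.
Standardized rate: 0.4800×6.58 + 0.0900×39.97 + 0.1000×94.67 + 0.3300×129.23 = 58.8686 per 100,000.

58.9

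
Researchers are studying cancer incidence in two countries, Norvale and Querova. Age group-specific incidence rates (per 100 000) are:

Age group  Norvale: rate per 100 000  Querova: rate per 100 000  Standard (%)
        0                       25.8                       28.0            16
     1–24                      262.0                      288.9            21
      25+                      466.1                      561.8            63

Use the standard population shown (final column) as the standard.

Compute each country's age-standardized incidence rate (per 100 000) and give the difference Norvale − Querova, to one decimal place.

-66.3

Standard weights: 0.16, 0.21, 0.63.
Norvale: 0.1600×25.8 + 0.2100×262.0 + 0.6300×466.1 = 352.7910 per 100 000.
Querova: 0.1600×28.0 + 0.2100×288.9 + 0.6300×561.8 = 419.0830 per 100 000.
Difference = 352.7910 − 419.0830 = -66.2920.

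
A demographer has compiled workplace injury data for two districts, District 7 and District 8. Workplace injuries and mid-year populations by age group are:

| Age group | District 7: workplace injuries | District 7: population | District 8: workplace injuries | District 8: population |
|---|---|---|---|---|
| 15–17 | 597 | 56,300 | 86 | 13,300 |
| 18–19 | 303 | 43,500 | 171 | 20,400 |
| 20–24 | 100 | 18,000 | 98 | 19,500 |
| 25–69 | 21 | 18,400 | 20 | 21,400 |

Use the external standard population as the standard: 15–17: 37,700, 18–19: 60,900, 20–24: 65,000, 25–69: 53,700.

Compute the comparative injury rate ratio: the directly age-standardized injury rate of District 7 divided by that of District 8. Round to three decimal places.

1.102

Age-specific rates per 10,000 for District 7: 106.04, 69.66, 55.56, 11.41.
For District 8: 64.66, 83.82, 50.26, 9.35.
Standard total = 217,300; weights = 0.1735, 0.2803, 0.2991, 0.2471.
District 7: 0.1735×106.04 + 0.2803×69.66 + 0.2991×55.56 + 0.2471×11.41 = 57.3569 per 10,000.
District 8: 0.1735×64.66 + 0.2803×83.82 + 0.2991×50.26 + 0.2471×9.35 = 52.0531 per 10,000.
Ratio = 57.3569 ÷ 52.0531 = 1.10189.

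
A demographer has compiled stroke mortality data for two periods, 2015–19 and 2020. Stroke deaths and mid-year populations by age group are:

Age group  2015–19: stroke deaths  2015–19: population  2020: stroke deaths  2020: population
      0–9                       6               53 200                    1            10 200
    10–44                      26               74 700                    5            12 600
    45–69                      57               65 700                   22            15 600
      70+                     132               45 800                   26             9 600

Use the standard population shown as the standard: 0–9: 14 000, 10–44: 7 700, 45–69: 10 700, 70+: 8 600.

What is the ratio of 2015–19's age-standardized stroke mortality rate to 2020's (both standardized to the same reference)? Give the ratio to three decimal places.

0.895

Age-specific rates per 100 000 for 2015–19: 11.28, 34.81, 86.76, 288.21.
For 2020: 9.80, 39.68, 141.03, 270.83.
Standard total = 41 000; weights = 0.3415, 0.1878, 0.2610, 0.2098.
2015–19: 0.3415×11.28 + 0.1878×34.81 + 0.2610×86.76 + 0.2098×288.21 = 93.4832 per 100 000.
2020: 0.3415×9.80 + 0.1878×39.68 + 0.2610×141.03 + 0.2098×270.83 = 104.4135 per 100 000.
Ratio = 93.4832 ÷ 104.4135 = 0.89532.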